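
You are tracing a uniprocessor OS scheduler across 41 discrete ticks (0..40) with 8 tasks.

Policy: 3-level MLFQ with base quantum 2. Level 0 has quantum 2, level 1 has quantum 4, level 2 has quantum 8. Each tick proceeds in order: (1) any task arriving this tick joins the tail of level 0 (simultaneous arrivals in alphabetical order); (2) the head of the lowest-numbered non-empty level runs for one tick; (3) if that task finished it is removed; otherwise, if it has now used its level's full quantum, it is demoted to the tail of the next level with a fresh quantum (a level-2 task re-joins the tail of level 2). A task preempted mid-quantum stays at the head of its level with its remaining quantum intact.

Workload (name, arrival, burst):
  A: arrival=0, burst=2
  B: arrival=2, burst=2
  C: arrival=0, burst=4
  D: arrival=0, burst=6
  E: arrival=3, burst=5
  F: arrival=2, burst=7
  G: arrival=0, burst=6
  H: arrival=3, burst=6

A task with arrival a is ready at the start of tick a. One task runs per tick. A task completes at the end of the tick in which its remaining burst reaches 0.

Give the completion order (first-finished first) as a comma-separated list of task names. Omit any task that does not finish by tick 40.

completion order = A, B, C, D, G, E, H, F

t=0: L0/L1/L2 = ACDG/-/- → run A
t=1: L0/L1/L2 = ACDG/-/- → run A
t=2: L0/L1/L2 = CDGBF/-/- → run C
t=3: L0/L1/L2 = CDGBFEH/-/- → run C
t=4: L0/L1/L2 = DGBFEH/C/- → run D
t=5: L0/L1/L2 = DGBFEH/C/- → run D
t=6: L0/L1/L2 = GBFEH/CD/- → run G
t=7: L0/L1/L2 = GBFEH/CD/- → run G
t=8: L0/L1/L2 = BFEH/CDG/- → run B
t=9: L0/L1/L2 = BFEH/CDG/- → run B
t=10: L0/L1/L2 = FEH/CDG/- → run F
t=11: L0/L1/L2 = FEH/CDG/- → run F
t=12: L0/L1/L2 = EH/CDGF/- → run E
t=13: L0/L1/L2 = EH/CDGF/- → run E
t=14: L0/L1/L2 = H/CDGFE/- → run H
t=15: L0/L1/L2 = H/CDGFE/- → run H
t=16: L0/L1/L2 = -/CDGFEH/- → run C
t=17: L0/L1/L2 = -/CDGFEH/- → run C
t=18: L0/L1/L2 = -/DGFEH/- → run D
t=19: L0/L1/L2 = -/DGFEH/- → run D
t=20: L0/L1/L2 = -/DGFEH/- → run D
t=21: L0/L1/L2 = -/DGFEH/- → run D
t=22: L0/L1/L2 = -/GFEH/- → run G
t=23: L0/L1/L2 = -/GFEH/- → run G
t=24: L0/L1/L2 = -/GFEH/- → run G
t=25: L0/L1/L2 = -/GFEH/- → run G
t=26: L0/L1/L2 = -/FEH/- → run F
t=27: L0/L1/L2 = -/FEH/- → run F
t=28: L0/L1/L2 = -/FEH/- → run F
t=29: L0/L1/L2 = -/FEH/- → run F
t=30: L0/L1/L2 = -/EH/F → run E
t=31: L0/L1/L2 = -/EH/F → run E
t=32: L0/L1/L2 = -/EH/F → run E
t=33: L0/L1/L2 = -/H/F → run H
t=34: L0/L1/L2 = -/H/F → run H
t=35: L0/L1/L2 = -/H/F → run H
t=36: L0/L1/L2 = -/H/F → run H
t=37: L0/L1/L2 = -/-/F → run F
t=38: (idle)
t=39: (idle)
t=40: (idle)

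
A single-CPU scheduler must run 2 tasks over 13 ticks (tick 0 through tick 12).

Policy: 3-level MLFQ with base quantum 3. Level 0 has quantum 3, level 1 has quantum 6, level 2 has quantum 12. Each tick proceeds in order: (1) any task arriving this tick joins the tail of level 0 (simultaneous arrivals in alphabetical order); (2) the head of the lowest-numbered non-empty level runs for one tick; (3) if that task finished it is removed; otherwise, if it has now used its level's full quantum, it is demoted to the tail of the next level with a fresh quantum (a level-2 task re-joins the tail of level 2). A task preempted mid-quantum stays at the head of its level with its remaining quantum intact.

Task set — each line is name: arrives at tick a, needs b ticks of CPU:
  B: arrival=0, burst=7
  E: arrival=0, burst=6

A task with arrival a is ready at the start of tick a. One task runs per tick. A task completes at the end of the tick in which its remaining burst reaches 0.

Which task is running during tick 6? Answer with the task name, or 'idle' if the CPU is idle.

t=0: L0/L1/L2 = BE/-/- → run B
t=1: L0/L1/L2 = BE/-/- → run B
t=2: L0/L1/L2 = BE/-/- → run B
t=3: L0/L1/L2 = E/B/- → run E
t=4: L0/L1/L2 = E/B/- → run E
t=5: L0/L1/L2 = E/B/- → run E
t=6: L0/L1/L2 = -/BE/- → run B
t=7: L0/L1/L2 = -/BE/- → run B
t=8: L0/L1/L2 = -/BE/- → run B
t=9: L0/L1/L2 = -/BE/- → run B
t=10: L0/L1/L2 = -/E/- → run E
t=11: L0/L1/L2 = -/E/- → run E
t=12: L0/L1/L2 = -/E/- → run E

running at tick 6 = B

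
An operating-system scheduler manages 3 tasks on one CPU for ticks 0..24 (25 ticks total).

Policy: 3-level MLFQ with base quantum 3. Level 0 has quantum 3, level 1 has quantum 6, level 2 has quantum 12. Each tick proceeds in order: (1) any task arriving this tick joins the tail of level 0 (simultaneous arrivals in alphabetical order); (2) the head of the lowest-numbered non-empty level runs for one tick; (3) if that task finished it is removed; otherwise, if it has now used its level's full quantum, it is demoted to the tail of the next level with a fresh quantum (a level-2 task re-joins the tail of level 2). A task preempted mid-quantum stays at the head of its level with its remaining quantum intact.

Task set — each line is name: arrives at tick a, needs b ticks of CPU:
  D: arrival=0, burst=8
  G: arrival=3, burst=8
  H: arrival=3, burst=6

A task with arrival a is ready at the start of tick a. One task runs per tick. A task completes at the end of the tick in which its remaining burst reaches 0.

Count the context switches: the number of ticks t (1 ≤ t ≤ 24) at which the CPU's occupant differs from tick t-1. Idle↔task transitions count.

context switches = 6

t=0: L0/L1/L2 = D/-/- → run D
t=1: L0/L1/L2 = D/-/- → run D
t=2: L0/L1/L2 = D/-/- → run D
t=3: L0/L1/L2 = GH/D/- → run G
t=4: L0/L1/L2 = GH/D/- → run G
t=5: L0/L1/L2 = GH/D/- → run G
t=6: L0/L1/L2 = H/DG/- → run H
t=7: L0/L1/L2 = H/DG/- → run H
t=8: L0/L1/L2 = H/DG/- → run H
t=9: L0/L1/L2 = -/DGH/- → run D
t=10: L0/L1/L2 = -/DGH/- → run D
t=11: L0/L1/L2 = -/DGH/- → run D
t=12: L0/L1/L2 = -/DGH/- → run D
t=13: L0/L1/L2 = -/DGH/- → run D
t=14: L0/L1/L2 = -/GH/- → run G
t=15: L0/L1/L2 = -/GH/- → run G
t=16: L0/L1/L2 = -/GH/- → run G
t=17: L0/L1/L2 = -/GH/- → run G
t=18: L0/L1/L2 = -/GH/- → run G
t=19: L0/L1/L2 = -/H/- → run H
t=20: L0/L1/L2 = -/H/- → run H
t=21: L0/L1/L2 = -/H/- → run H
t=22: (idle)
t=23: (idle)
t=24: (idle)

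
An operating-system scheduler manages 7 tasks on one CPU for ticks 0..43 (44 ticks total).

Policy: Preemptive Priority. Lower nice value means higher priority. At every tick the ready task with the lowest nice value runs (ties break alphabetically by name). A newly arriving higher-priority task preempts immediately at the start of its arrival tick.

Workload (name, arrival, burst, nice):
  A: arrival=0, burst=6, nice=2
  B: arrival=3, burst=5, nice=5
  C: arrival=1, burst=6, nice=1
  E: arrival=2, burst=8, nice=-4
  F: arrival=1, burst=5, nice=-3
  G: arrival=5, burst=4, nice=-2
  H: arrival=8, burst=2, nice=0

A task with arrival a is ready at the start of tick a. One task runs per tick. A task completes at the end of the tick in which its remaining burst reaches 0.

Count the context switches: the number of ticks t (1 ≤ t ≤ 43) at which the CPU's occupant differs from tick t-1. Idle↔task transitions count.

t=0: ready={A} → run A
t=1: ready={A,C,F} → run F
t=2: ready={A,C,E,F} → run E
t=3: ready={A,B,C,E,F} → run E
t=4: ready={A,B,C,E,F} → run E
t=5: ready={A,B,C,E,F,G} → run E
t=6: ready={A,B,C,E,F,G} → run E
t=7: ready={A,B,C,E,F,G} → run E
t=8: ready={A,B,C,E,F,G,H} → run E
t=9: ready={A,B,C,E,F,G,H} → run E
t=10: ready={A,B,C,F,G,H} → run F
t=11: ready={A,B,C,F,G,H} → run F
t=12: ready={A,B,C,F,G,H} → run F
t=13: ready={A,B,C,F,G,H} → run F
t=14: ready={A,B,C,G,H} → run G
t=15: ready={A,B,C,G,H} → run G
t=16: ready={A,B,C,G,H} → run G
t=17: ready={A,B,C,G,H} → run G
t=18: ready={A,B,C,H} → run H
t=19: ready={A,B,C,H} → run H
t=20: ready={A,B,C} → run C
t=21: ready={A,B,C} → run C
t=22: ready={A,B,C} → run C
t=23: ready={A,B,C} → run C
t=24: ready={A,B,C} → run C
t=25: ready={A,B,C} → run C
t=26: ready={A,B} → run A
t=27: ready={A,B} → run A
t=28: ready={A,B} → run A
t=29: ready={A,B} → run A
t=30: ready={A,B} → run A
t=31: ready={B} → run B
t=32: ready={B} → run B
t=33: ready={B} → run B
t=34: ready={B} → run B
t=35: ready={B} → run B
t=36: (idle)
t=37: (idle)
t=38: (idle)
t=39: (idle)
t=40: (idle)
t=41: (idle)
t=42: (idle)
t=43: (idle)

context switches = 9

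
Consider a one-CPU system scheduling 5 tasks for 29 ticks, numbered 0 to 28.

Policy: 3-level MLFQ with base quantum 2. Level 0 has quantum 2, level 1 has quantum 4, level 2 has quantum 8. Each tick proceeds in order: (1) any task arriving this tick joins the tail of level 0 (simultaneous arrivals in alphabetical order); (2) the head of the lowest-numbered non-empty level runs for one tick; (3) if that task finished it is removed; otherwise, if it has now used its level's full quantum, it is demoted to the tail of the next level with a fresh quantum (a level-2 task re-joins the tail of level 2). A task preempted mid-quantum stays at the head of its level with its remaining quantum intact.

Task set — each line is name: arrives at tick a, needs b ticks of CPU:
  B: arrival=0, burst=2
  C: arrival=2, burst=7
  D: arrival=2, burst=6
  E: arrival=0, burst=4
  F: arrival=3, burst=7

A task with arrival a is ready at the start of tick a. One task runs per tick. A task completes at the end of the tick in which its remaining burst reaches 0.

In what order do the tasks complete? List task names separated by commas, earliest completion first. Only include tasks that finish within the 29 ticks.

completion order = B, E, D, C, F

t=0: L0/L1/L2 = BE/-/- → run B
t=1: L0/L1/L2 = BE/-/- → run B
t=2: L0/L1/L2 = ECD/-/- → run E
t=3: L0/L1/L2 = ECDF/-/- → run E
t=4: L0/L1/L2 = CDF/E/- → run C
t=5: L0/L1/L2 = CDF/E/- → run C
t=6: L0/L1/L2 = DF/EC/- → run D
t=7: L0/L1/L2 = DF/EC/- → run D
t=8: L0/L1/L2 = F/ECD/- → run F
t=9: L0/L1/L2 = F/ECD/- → run F
t=10: L0/L1/L2 = -/ECDF/- → run E
t=11: L0/L1/L2 = -/ECDF/- → run E
t=12: L0/L1/L2 = -/CDF/- → run C
t=13: L0/L1/L2 = -/CDF/- → run C
t=14: L0/L1/L2 = -/CDF/- → run C
t=15: L0/L1/L2 = -/CDF/- → run C
t=16: L0/L1/L2 = -/DF/C → run D
t=17: L0/L1/L2 = -/DF/C → run D
t=18: L0/L1/L2 = -/DF/C → run D
t=19: L0/L1/L2 = -/DF/C → run D
t=20: L0/L1/L2 = -/F/C → run F
t=21: L0/L1/L2 = -/F/C → run F
t=22: L0/L1/L2 = -/F/C → run F
t=23: L0/L1/L2 = -/F/C → run F
t=24: L0/L1/L2 = -/-/CF → run C
t=25: L0/L1/L2 = -/-/F → run F
t=26: (idle)
t=27: (idle)
t=28: (idle)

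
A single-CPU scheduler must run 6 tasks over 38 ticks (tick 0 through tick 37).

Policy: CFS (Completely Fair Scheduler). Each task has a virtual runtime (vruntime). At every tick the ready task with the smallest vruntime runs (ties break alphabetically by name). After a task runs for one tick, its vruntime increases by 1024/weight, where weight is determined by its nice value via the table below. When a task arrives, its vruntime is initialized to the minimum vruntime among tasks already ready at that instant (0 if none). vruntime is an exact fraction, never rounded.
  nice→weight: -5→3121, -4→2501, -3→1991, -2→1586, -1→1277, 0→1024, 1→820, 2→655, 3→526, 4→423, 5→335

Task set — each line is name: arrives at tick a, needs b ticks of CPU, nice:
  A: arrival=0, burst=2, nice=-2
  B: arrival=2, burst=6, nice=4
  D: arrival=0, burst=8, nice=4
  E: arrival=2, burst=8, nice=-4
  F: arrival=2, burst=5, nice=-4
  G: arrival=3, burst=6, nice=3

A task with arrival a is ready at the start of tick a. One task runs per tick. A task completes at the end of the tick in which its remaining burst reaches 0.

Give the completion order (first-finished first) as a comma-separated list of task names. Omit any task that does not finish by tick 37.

completion order = A, F, E, G, B, D

t=0: vr[A=0 D=0] → run A
t=1: vr[A=512/793 D=0] → run D
t=2: vr[A=512/793 B=512/793 D=1024/423 E=512/793 F=512/793] → run A
t=3: vr[B=512/793 D=1024/423 E=512/793 F=512/793 G=512/793] → run B
t=4: vr[B=1028608/335439 D=1024/423 E=512/793 F=512/793 G=512/793] → run E
t=5: vr[B=1028608/335439 D=1024/423 E=34304/32513 F=512/793 G=512/793] → run F
t=6: vr[B=1028608/335439 D=1024/423 E=34304/32513 F=34304/32513 G=512/793] → run G
t=7: vr[B=1028608/335439 D=1024/423 E=34304/32513 F=34304/32513 G=540672/208559] → run E
t=8: vr[B=1028608/335439 D=1024/423 E=47616/32513 F=34304/32513 G=540672/208559] → run F
t=9: vr[B=1028608/335439 D=1024/423 E=47616/32513 F=47616/32513 G=540672/208559] → run E
t=10: vr[B=1028608/335439 D=1024/423 E=60928/32513 F=47616/32513 G=540672/208559] → run F
t=11: vr[B=1028608/335439 D=1024/423 E=60928/32513 F=60928/32513 G=540672/208559] → run E
t=12: vr[B=1028608/335439 D=1024/423 E=74240/32513 F=60928/32513 G=540672/208559] → run F
t=13: vr[B=1028608/335439 D=1024/423 E=74240/32513 F=74240/32513 G=540672/208559] → run E
t=14: vr[B=1028608/335439 D=1024/423 E=87552/32513 F=74240/32513 G=540672/208559] → run F
t=15: vr[B=1028608/335439 D=1024/423 E=87552/32513 G=540672/208559] → run D
t=16: vr[B=1028608/335439 D=2048/423 E=87552/32513 G=540672/208559] → run G
t=17: vr[B=1028608/335439 D=2048/423 E=87552/32513 G=946688/208559] → run E
t=18: vr[B=1028608/335439 D=2048/423 E=100864/32513 G=946688/208559] → run B
t=19: vr[B=1840640/335439 D=2048/423 E=100864/32513 G=946688/208559] → run E
t=20: vr[B=1840640/335439 D=2048/423 E=114176/32513 G=946688/208559] → run E
t=21: vr[B=1840640/335439 D=2048/423 G=946688/208559] → run G
t=22: vr[B=1840640/335439 D=2048/423 G=1352704/208559] → run D
t=23: vr[B=1840640/335439 D=1024/141 G=1352704/208559] → run B
t=24: vr[B=884224/111813 D=1024/141 G=1352704/208559] → run G
t=25: vr[B=884224/111813 D=1024/141 G=1758720/208559] → run D
t=26: vr[B=884224/111813 D=4096/423 G=1758720/208559] → run B
t=27: vr[B=3464704/335439 D=4096/423 G=1758720/208559] → run G
t=28: vr[B=3464704/335439 D=4096/423 G=2164736/208559] → run D
t=29: vr[B=3464704/335439 D=5120/423 G=2164736/208559] → run B
t=30: vr[B=4276736/335439 D=5120/423 G=2164736/208559] → run G
t=31: vr[B=4276736/335439 D=5120/423] → run D
t=32: vr[B=4276736/335439 D=2048/141] → run B
t=33: vr[D=2048/141] → run D
t=34: vr[D=7168/423] → run D
t=35: (idle)
t=36: (idle)
t=37: (idle)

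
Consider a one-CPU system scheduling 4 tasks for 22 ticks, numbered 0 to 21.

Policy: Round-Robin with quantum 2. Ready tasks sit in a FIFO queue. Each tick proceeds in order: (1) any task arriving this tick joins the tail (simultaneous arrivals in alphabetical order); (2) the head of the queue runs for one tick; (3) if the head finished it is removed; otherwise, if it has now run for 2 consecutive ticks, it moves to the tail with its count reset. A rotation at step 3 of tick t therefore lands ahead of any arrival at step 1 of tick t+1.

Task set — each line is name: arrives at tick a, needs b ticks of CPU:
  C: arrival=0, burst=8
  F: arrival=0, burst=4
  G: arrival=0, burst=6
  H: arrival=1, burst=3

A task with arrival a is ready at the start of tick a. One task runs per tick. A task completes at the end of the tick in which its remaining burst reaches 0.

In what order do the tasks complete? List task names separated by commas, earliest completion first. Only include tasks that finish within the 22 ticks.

t=0: queue=[C,F,G] q_used=0 → run C
t=1: queue=[C,F,G,H] q_used=1 → run C
t=2: queue=[F,G,H,C] q_used=0 → run F
t=3: queue=[F,G,H,C] q_used=1 → run F
t=4: queue=[G,H,C,F] q_used=0 → run G
t=5: queue=[G,H,C,F] q_used=1 → run G
t=6: queue=[H,C,F,G] q_used=0 → run H
t=7: queue=[H,C,F,G] q_used=1 → run H
t=8: queue=[C,F,G,H] q_used=0 → run C
t=9: queue=[C,F,G,H] q_used=1 → run C
t=10: queue=[F,G,H,C] q_used=0 → run F
t=11: queue=[F,G,H,C] q_used=1 → run F
t=12: queue=[G,H,C] q_used=0 → run G
t=13: queue=[G,H,C] q_used=1 → run G
t=14: queue=[H,C,G] q_used=0 → run H
t=15: queue=[C,G] q_used=0 → run C
t=16: queue=[C,G] q_used=1 → run C
t=17: queue=[G,C] q_used=0 → run G
t=18: queue=[G,C] q_used=1 → run G
t=19: queue=[C] q_used=0 → run C
t=20: queue=[C] q_used=1 → run C
t=21: (idle)

completion order = F, H, G, C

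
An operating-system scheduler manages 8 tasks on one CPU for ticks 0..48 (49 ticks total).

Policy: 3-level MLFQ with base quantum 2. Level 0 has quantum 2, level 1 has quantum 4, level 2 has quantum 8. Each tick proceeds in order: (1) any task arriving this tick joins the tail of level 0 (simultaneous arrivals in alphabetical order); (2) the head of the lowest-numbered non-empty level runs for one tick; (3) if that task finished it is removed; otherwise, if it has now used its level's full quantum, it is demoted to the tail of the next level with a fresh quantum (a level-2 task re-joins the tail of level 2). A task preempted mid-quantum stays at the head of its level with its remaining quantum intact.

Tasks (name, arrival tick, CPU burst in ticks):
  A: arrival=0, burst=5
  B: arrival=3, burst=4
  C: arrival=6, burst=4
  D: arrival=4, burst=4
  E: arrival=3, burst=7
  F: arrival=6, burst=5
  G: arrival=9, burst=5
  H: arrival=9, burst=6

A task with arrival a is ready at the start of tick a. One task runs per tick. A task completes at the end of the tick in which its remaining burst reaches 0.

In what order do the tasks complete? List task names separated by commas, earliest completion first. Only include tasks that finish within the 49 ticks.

t=0: L0/L1/L2 = A/-/- → run A
t=1: L0/L1/L2 = A/-/- → run A
t=2: L0/L1/L2 = -/A/- → run A
t=3: L0/L1/L2 = BE/A/- → run B
t=4: L0/L1/L2 = BED/A/- → run B
t=5: L0/L1/L2 = ED/AB/- → run E
t=6: L0/L1/L2 = EDCF/AB/- → run E
t=7: L0/L1/L2 = DCF/ABE/- → run D
t=8: L0/L1/L2 = DCF/ABE/- → run D
t=9: L0/L1/L2 = CFGH/ABED/- → run C
t=10: L0/L1/L2 = CFGH/ABED/- → run C
t=11: L0/L1/L2 = FGH/ABEDC/- → run F
t=12: L0/L1/L2 = FGH/ABEDC/- → run F
t=13: L0/L1/L2 = GH/ABEDCF/- → run G
t=14: L0/L1/L2 = GH/ABEDCF/- → run G
t=15: L0/L1/L2 = H/ABEDCFG/- → run H
t=16: L0/L1/L2 = H/ABEDCFG/- → run H
t=17: L0/L1/L2 = -/ABEDCFGH/- → run A
t=18: L0/L1/L2 = -/ABEDCFGH/- → run A
t=19: L0/L1/L2 = -/BEDCFGH/- → run B
t=20: L0/L1/L2 = -/BEDCFGH/- → run B
t=21: L0/L1/L2 = -/EDCFGH/- → run E
t=22: L0/L1/L2 = -/EDCFGH/- → run E
t=23: L0/L1/L2 = -/EDCFGH/- → run E
t=24: L0/L1/L2 = -/EDCFGH/- → run E
t=25: L0/L1/L2 = -/DCFGH/E → run D
t=26: L0/L1/L2 = -/DCFGH/E → run D
t=27: L0/L1/L2 = -/CFGH/E → run C
t=28: L0/L1/L2 = -/CFGH/E → run C
t=29: L0/L1/L2 = -/FGH/E → run F
t=30: L0/L1/L2 = -/FGH/E → run F
t=31: L0/L1/L2 = -/FGH/E → run F
t=32: L0/L1/L2 = -/GH/E → run G
t=33: L0/L1/L2 = -/GH/E → run G
t=34: L0/L1/L2 = -/GH/E → run G
t=35: L0/L1/L2 = -/H/E → run H
t=36: L0/L1/L2 = -/H/E → run H
t=37: L0/L1/L2 = -/H/E → run H
t=38: L0/L1/L2 = -/H/E → run H
t=39: L0/L1/L2 = -/-/E → run E
t=40: (idle)
t=41: (idle)
t=42: (idle)
t=43: (idle)
t=44: (idle)
t=45: (idle)
t=46: (idle)
t=47: (idle)
t=48: (idle)

completion order = A, B, D, C, F, G, H, E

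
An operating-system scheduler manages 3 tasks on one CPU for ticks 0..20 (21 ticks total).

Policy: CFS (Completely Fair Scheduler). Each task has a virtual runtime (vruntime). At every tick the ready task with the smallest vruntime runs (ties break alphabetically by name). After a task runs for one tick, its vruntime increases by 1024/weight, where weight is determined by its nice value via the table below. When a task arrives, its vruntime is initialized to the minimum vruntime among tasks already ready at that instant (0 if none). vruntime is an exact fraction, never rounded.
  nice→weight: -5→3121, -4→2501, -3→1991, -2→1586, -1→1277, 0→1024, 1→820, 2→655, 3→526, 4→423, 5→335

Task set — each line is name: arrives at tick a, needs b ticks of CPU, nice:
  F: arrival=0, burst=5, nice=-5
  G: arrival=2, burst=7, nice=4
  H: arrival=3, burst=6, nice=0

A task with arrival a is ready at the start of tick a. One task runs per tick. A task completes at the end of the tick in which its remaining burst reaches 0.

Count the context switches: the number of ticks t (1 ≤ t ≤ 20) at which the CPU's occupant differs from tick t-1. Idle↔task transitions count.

t=0: vr[F=0] → run F
t=1: vr[F=1024/3121] → run F
t=2: vr[F=2048/3121 G=2048/3121] → run F
t=3: vr[F=3072/3121 G=2048/3121 H=2048/3121] → run G
t=4: vr[F=3072/3121 G=4062208/1320183 H=2048/3121] → run H
t=5: vr[F=3072/3121 G=4062208/1320183 H=5169/3121] → run F
t=6: vr[F=4096/3121 G=4062208/1320183 H=5169/3121] → run F
t=7: vr[G=4062208/1320183 H=5169/3121] → run H
t=8: vr[G=4062208/1320183 H=8290/3121] → run H
t=9: vr[G=4062208/1320183 H=11411/3121] → run G
t=10: vr[G=7258112/1320183 H=11411/3121] → run H
t=11: vr[G=7258112/1320183 H=14532/3121] → run H
t=12: vr[G=7258112/1320183 H=17653/3121] → run G
t=13: vr[G=3484672/440061 H=17653/3121] → run H
t=14: vr[G=3484672/440061] → run G
t=15: vr[G=13649920/1320183] → run G
t=16: vr[G=16845824/1320183] → run G
t=17: vr[G=6680576/440061] → run G
t=18: (idle)
t=19: (idle)
t=20: (idle)

context switches = 10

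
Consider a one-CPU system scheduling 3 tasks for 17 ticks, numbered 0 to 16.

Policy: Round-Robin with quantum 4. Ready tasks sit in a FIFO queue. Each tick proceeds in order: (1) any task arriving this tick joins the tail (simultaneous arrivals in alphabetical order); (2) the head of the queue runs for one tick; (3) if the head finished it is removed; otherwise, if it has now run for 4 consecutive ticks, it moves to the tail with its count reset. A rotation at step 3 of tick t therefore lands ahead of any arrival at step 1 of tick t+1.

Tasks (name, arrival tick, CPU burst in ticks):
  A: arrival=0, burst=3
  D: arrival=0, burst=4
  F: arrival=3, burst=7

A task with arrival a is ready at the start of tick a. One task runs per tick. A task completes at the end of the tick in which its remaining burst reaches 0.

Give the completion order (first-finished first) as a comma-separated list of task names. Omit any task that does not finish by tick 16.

t=0: queue=[A,D] q_used=0 → run A
t=1: queue=[A,D] q_used=1 → run A
t=2: queue=[A,D] q_used=2 → run A
t=3: queue=[D,F] q_used=0 → run D
t=4: queue=[D,F] q_used=1 → run D
t=5: queue=[D,F] q_used=2 → run D
t=6: queue=[D,F] q_used=3 → run D
t=7: queue=[F] q_used=0 → run F
t=8: queue=[F] q_used=1 → run F
t=9: queue=[F] q_used=2 → run F
t=10: queue=[F] q_used=3 → run F
t=11: queue=[F] q_used=0 → run F
t=12: queue=[F] q_used=1 → run F
t=13: queue=[F] q_used=2 → run F
t=14: (idle)
t=15: (idle)
t=16: (idle)

completion order = A, D, F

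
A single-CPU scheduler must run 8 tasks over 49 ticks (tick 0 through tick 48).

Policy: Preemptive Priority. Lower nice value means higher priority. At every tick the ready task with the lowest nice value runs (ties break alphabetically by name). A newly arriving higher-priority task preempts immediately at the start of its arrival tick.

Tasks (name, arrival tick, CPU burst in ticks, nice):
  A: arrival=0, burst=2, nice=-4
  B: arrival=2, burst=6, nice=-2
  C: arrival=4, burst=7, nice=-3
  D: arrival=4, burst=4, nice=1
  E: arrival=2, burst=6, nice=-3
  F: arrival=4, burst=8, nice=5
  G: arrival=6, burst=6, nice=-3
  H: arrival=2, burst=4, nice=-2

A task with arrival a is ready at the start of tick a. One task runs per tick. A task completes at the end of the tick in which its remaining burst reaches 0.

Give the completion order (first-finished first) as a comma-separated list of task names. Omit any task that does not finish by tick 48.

t=0: ready={A} → run A
t=1: ready={A} → run A
t=2: ready={B,E,H} → run E
t=3: ready={B,E,H} → run E
t=4: ready={B,C,D,E,F,H} → run C
t=5: ready={B,C,D,E,F,H} → run C
t=6: ready={B,C,D,E,F,G,H} → run C
t=7: ready={B,C,D,E,F,G,H} → run C
t=8: ready={B,C,D,E,F,G,H} → run C
t=9: ready={B,C,D,E,F,G,H} → run C
t=10: ready={B,C,D,E,F,G,H} → run C
t=11: ready={B,D,E,F,G,H} → run E
t=12: ready={B,D,E,F,G,H} → run E
t=13: ready={B,D,E,F,G,H} → run E
t=14: ready={B,D,E,F,G,H} → run E
t=15: ready={B,D,F,G,H} → run G
t=16: ready={B,D,F,G,H} → run G
t=17: ready={B,D,F,G,H} → run G
t=18: ready={B,D,F,G,H} → run G
t=19: ready={B,D,F,G,H} → run G
t=20: ready={B,D,F,G,H} → run G
t=21: ready={B,D,F,H} → run B
t=22: ready={B,D,F,H} → run B
t=23: ready={B,D,F,H} → run B
t=24: ready={B,D,F,H} → run B
t=25: ready={B,D,F,H} → run B
t=26: ready={B,D,F,H} → run B
t=27: ready={D,F,H} → run H
t=28: ready={D,F,H} → run H
t=29: ready={D,F,H} → run H
t=30: ready={D,F,H} → run H
t=31: ready={D,F} → run D
t=32: ready={D,F} → run D
t=33: ready={D,F} → run D
t=34: ready={D,F} → run D
t=35: ready={F} → run F
t=36: ready={F} → run F
t=37: ready={F} → run F
t=38: ready={F} → run F
t=39: ready={F} → run F
t=40: ready={F} → run F
t=41: ready={F} → run F
t=42: ready={F} → run F
t=43: (idle)
t=44: (idle)
t=45: (idle)
t=46: (idle)
t=47: (idle)
t=48: (idle)

completion order = A, C, E, G, B, H, D, F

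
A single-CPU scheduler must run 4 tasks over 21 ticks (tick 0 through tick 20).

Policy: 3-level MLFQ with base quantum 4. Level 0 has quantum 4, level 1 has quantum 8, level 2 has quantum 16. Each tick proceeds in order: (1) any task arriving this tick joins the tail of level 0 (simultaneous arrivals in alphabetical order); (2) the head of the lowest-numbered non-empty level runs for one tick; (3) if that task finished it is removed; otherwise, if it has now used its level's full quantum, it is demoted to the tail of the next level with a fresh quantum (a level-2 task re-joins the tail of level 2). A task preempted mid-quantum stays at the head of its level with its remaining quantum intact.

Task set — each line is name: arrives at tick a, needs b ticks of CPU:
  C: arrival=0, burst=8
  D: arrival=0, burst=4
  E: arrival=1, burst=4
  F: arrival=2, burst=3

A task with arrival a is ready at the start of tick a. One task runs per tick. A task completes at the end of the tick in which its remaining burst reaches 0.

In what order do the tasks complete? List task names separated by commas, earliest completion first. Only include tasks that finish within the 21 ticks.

t=0: L0/L1/L2 = CD/-/- → run C
t=1: L0/L1/L2 = CDE/-/- → run C
t=2: L0/L1/L2 = CDEF/-/- → run C
t=3: L0/L1/L2 = CDEF/-/- → run C
t=4: L0/L1/L2 = DEF/C/- → run D
t=5: L0/L1/L2 = DEF/C/- → run D
t=6: L0/L1/L2 = DEF/C/- → run D
t=7: L0/L1/L2 = DEF/C/- → run D
t=8: L0/L1/L2 = EF/C/- → run E
t=9: L0/L1/L2 = EF/C/- → run E
t=10: L0/L1/L2 = EF/C/- → run E
t=11: L0/L1/L2 = EF/C/- → run E
t=12: L0/L1/L2 = F/C/- → run F
t=13: L0/L1/L2 = F/C/- → run F
t=14: L0/L1/L2 = F/C/- → run F
t=15: L0/L1/L2 = -/C/- → run C
t=16: L0/L1/L2 = -/C/- → run C
t=17: L0/L1/L2 = -/C/- → run C
t=18: L0/L1/L2 = -/C/- → run C
t=19: (idle)
t=20: (idle)

completion order = D, E, F, C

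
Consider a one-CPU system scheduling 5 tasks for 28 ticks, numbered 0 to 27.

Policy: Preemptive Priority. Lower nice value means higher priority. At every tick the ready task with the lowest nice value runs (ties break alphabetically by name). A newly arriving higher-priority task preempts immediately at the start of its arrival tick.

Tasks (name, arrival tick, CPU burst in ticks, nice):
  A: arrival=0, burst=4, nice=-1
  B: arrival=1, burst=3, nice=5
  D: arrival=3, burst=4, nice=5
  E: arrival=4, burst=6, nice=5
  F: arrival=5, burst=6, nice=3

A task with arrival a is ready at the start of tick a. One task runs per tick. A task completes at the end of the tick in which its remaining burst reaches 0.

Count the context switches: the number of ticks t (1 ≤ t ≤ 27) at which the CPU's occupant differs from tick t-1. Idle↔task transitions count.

t=0: ready={A} → run A
t=1: ready={A,B} → run A
t=2: ready={A,B} → run A
t=3: ready={A,B,D} → run A
t=4: ready={B,D,E} → run B
t=5: ready={B,D,E,F} → run F
t=6: ready={B,D,E,F} → run F
t=7: ready={B,D,E,F} → run F
t=8: ready={B,D,E,F} → run F
t=9: ready={B,D,E,F} → run F
t=10: ready={B,D,E,F} → run F
t=11: ready={B,D,E} → run B
t=12: ready={B,D,E} → run B
t=13: ready={D,E} → run D
t=14: ready={D,E} → run D
t=15: ready={D,E} → run D
t=16: ready={D,E} → run D
t=17: ready={E} → run E
t=18: ready={E} → run E
t=19: ready={E} → run E
t=20: ready={E} → run E
t=21: ready={E} → run E
t=22: ready={E} → run E
t=23: (idle)
t=24: (idle)
t=25: (idle)
t=26: (idle)
t=27: (idle)

context switches = 6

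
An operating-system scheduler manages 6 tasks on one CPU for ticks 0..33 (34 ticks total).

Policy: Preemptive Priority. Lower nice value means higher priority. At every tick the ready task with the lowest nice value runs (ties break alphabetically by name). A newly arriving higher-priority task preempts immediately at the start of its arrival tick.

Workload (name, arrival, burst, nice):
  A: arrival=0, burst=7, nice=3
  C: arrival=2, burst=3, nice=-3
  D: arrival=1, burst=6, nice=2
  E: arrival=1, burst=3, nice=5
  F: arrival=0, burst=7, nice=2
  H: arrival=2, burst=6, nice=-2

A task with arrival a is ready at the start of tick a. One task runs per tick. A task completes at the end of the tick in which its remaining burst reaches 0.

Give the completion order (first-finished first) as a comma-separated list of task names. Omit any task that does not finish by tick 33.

t=0: ready={A,F} → run F
t=1: ready={A,D,E,F} → run D
t=2: ready={A,C,D,E,F,H} → run C
t=3: ready={A,C,D,E,F,H} → run C
t=4: ready={A,C,D,E,F,H} → run C
t=5: ready={A,D,E,F,H} → run H
t=6: ready={A,D,E,F,H} → run H
t=7: ready={A,D,E,F,H} → run H
t=8: ready={A,D,E,F,H} → run H
t=9: ready={A,D,E,F,H} → run H
t=10: ready={A,D,E,F,H} → run H
t=11: ready={A,D,E,F} → run D
t=12: ready={A,D,E,F} → run D
t=13: ready={A,D,E,F} → run D
t=14: ready={A,D,E,F} → run D
t=15: ready={A,D,E,F} → run D
t=16: ready={A,E,F} → run F
t=17: ready={A,E,F} → run F
t=18: ready={A,E,F} → run F
t=19: ready={A,E,F} → run F
t=20: ready={A,E,F} → run F
t=21: ready={A,E,F} → run F
t=22: ready={A,E} → run A
t=23: ready={A,E} → run A
t=24: ready={A,E} → run A
t=25: ready={A,E} → run A
t=26: ready={A,E} → run A
t=27: ready={A,E} → run A
t=28: ready={A,E} → run A
t=29: ready={E} → run E
t=30: ready={E} → run E
t=31: ready={E} → run E
t=32: (idle)
t=33: (idle)

completion order = C, H, D, F, A, E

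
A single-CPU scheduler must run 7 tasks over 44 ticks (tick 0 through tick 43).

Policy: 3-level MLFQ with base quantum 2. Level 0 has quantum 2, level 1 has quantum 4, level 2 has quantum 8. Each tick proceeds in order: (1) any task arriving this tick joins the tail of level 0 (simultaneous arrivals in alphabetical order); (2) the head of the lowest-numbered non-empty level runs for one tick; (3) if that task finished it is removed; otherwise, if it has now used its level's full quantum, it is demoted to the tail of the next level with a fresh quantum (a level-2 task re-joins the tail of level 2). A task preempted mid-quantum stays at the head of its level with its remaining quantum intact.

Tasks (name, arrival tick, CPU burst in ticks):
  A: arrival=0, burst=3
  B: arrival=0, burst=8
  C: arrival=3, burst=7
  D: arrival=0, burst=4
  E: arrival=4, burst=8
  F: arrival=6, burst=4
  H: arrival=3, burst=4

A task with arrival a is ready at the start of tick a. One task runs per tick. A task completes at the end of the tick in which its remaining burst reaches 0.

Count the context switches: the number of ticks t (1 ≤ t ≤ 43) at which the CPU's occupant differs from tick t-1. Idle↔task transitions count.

context switches = 17

t=0: L0/L1/L2 = ABD/-/- → run A
t=1: L0/L1/L2 = ABD/-/- → run A
t=2: L0/L1/L2 = BD/A/- → run B
t=3: L0/L1/L2 = BDCH/A/- → run B
t=4: L0/L1/L2 = DCHE/AB/- → run D
t=5: L0/L1/L2 = DCHE/AB/- → run D
t=6: L0/L1/L2 = CHEF/ABD/- → run C
t=7: L0/L1/L2 = CHEF/ABD/- → run C
t=8: L0/L1/L2 = HEF/ABDC/- → run H
t=9: L0/L1/L2 = HEF/ABDC/- → run H
t=10: L0/L1/L2 = EF/ABDCH/- → run E
t=11: L0/L1/L2 = EF/ABDCH/- → run E
t=12: L0/L1/L2 = F/ABDCHE/- → run F
t=13: L0/L1/L2 = F/ABDCHE/- → run F
t=14: L0/L1/L2 = -/ABDCHEF/- → run A
t=15: L0/L1/L2 = -/BDCHEF/- → run B
t=16: L0/L1/L2 = -/BDCHEF/- → run B
t=17: L0/L1/L2 = -/BDCHEF/- → run B
t=18: L0/L1/L2 = -/BDCHEF/- → run B
t=19: L0/L1/L2 = -/DCHEF/B → run D
t=20: L0/L1/L2 = -/DCHEF/B → run D
t=21: L0/L1/L2 = -/CHEF/B → run C
t=22: L0/L1/L2 = -/CHEF/B → run C
t=23: L0/L1/L2 = -/CHEF/B → run C
t=24: L0/L1/L2 = -/CHEF/B → run C
t=25: L0/L1/L2 = -/HEF/BC → run H
t=26: L0/L1/L2 = -/HEF/BC → run H
t=27: L0/L1/L2 = -/EF/BC → run E
t=28: L0/L1/L2 = -/EF/BC → run E
t=29: L0/L1/L2 = -/EF/BC → run E
t=30: L0/L1/L2 = -/EF/BC → run E
t=31: L0/L1/L2 = -/F/BCE → run F
t=32: L0/L1/L2 = -/F/BCE → run F
t=33: L0/L1/L2 = -/-/BCE → run B
t=34: L0/L1/L2 = -/-/BCE → run B
t=35: L0/L1/L2 = -/-/CE → run C
t=36: L0/L1/L2 = -/-/E → run E
t=37: L0/L1/L2 = -/-/E → run E
t=38: (idle)
t=39: (idle)
t=40: (idle)
t=41: (idle)
t=42: (idle)
t=43: (idle)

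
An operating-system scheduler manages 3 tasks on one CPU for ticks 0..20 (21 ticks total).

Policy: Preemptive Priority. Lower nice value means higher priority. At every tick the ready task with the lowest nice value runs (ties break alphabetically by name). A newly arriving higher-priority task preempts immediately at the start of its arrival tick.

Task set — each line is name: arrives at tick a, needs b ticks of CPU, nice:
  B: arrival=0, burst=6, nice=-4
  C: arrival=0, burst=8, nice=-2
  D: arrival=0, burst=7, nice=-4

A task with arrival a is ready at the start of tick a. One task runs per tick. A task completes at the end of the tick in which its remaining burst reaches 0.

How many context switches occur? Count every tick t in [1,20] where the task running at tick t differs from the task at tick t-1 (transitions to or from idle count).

context switches = 2

t=0: ready={B,C,D} → run B
t=1: ready={B,C,D} → run B
t=2: ready={B,C,D} → run B
t=3: ready={B,C,D} → run B
t=4: ready={B,C,D} → run B
t=5: ready={B,C,D} → run B
t=6: ready={C,D} → run D
t=7: ready={C,D} → run D
t=8: ready={C,D} → run D
t=9: ready={C,D} → run D
t=10: ready={C,D} → run D
t=11: ready={C,D} → run D
t=12: ready={C,D} → run D
t=13: ready={C} → run C
t=14: ready={C} → run C
t=15: ready={C} → run C
t=16: ready={C} → run C
t=17: ready={C} → run C
t=18: ready={C} → run C
t=19: ready={C} → run C
t=20: ready={C} → run C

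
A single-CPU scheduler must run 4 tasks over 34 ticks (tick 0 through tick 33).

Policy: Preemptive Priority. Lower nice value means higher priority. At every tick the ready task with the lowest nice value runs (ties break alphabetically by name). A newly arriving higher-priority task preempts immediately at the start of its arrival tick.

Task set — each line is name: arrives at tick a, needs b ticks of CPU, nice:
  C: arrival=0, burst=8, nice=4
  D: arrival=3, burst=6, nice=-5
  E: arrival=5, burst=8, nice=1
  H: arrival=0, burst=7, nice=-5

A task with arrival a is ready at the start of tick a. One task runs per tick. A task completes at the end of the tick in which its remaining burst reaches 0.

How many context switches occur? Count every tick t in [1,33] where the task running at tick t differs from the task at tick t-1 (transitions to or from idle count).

t=0: ready={C,H} → run H
t=1: ready={C,H} → run H
t=2: ready={C,H} → run H
t=3: ready={C,D,H} → run D
t=4: ready={C,D,H} → run D
t=5: ready={C,D,E,H} → run D
t=6: ready={C,D,E,H} → run D
t=7: ready={C,D,E,H} → run D
t=8: ready={C,D,E,H} → run D
t=9: ready={C,E,H} → run H
t=10: ready={C,E,H} → run H
t=11: ready={C,E,H} → run H
t=12: ready={C,E,H} → run H
t=13: ready={C,E} → run E
t=14: ready={C,E} → run E
t=15: ready={C,E} → run E
t=16: ready={C,E} → run E
t=17: ready={C,E} → run E
t=18: ready={C,E} → run E
t=19: ready={C,E} → run E
t=20: ready={C,E} → run E
t=21: ready={C} → run C
t=22: ready={C} → run C
t=23: ready={C} → run C
t=24: ready={C} → run C
t=25: ready={C} → run C
t=26: ready={C} → run C
t=27: ready={C} → run C
t=28: ready={C} → run C
t=29: (idle)
t=30: (idle)
t=31: (idle)
t=32: (idle)
t=33: (idle)

context switches = 5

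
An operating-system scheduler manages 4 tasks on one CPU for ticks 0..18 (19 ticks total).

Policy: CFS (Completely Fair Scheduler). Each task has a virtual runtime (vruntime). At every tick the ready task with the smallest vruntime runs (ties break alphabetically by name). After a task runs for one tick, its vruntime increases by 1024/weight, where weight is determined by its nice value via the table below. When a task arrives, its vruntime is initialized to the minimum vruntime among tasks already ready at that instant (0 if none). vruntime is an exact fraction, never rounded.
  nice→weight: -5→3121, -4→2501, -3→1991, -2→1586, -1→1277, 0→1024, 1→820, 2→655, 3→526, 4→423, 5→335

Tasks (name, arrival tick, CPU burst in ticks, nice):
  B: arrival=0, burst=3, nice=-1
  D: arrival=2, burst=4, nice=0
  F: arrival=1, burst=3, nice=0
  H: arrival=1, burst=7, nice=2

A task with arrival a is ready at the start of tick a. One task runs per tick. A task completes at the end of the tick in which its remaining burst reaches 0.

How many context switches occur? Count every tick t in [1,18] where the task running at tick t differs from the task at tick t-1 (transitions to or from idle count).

context switches = 12

t=0: vr[B=0] → run B
t=1: vr[B=1024/1277 F=1024/1277 H=1024/1277] → run B
t=2: vr[B=2048/1277 D=1024/1277 F=1024/1277 H=1024/1277] → run D
t=3: vr[B=2048/1277 D=2301/1277 F=1024/1277 H=1024/1277] → run F
t=4: vr[B=2048/1277 D=2301/1277 F=2301/1277 H=1024/1277] → run H
t=5: vr[B=2048/1277 D=2301/1277 F=2301/1277 H=1978368/836435] → run B
t=6: vr[D=2301/1277 F=2301/1277 H=1978368/836435] → run D
t=7: vr[D=3578/1277 F=2301/1277 H=1978368/836435] → run F
t=8: vr[D=3578/1277 F=3578/1277 H=1978368/836435] → run H
t=9: vr[D=3578/1277 F=3578/1277 H=3286016/836435] → run D
t=10: vr[D=4855/1277 F=3578/1277 H=3286016/836435] → run F
t=11: vr[D=4855/1277 H=3286016/836435] → run D
t=12: vr[H=3286016/836435] → run H
t=13: vr[H=4593664/836435] → run H
t=14: vr[H=5901312/836435] → run H
t=15: vr[H=1441792/167287] → run H
t=16: vr[H=8516608/836435] → run H
t=17: (idle)
t=18: (idle)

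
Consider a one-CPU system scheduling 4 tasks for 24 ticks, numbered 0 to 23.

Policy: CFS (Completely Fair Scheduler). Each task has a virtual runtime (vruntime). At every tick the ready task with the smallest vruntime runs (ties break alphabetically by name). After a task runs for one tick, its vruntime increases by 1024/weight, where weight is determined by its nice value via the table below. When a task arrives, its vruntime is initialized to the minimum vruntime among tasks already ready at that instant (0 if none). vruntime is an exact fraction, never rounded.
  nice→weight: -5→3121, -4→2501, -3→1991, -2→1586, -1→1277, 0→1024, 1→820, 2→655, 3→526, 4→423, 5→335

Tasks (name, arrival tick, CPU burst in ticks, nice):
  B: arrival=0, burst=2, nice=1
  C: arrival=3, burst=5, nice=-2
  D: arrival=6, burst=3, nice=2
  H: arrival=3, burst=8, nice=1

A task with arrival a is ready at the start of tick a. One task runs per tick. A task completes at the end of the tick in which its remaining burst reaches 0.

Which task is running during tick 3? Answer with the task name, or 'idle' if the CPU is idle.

running at tick 3 = C

t=0: vr[B=0] → run B
t=1: vr[B=256/205] → run B
t=2: (idle)
t=3: vr[C=0 H=0] → run C
t=4: vr[C=512/793 H=0] → run H
t=5: vr[C=512/793 H=256/205] → run C
t=6: vr[C=1024/793 D=256/205 H=256/205] → run D
t=7: vr[C=1024/793 D=15104/5371 H=256/205] → run H
t=8: vr[C=1024/793 D=15104/5371 H=512/205] → run C
t=9: vr[C=1536/793 D=15104/5371 H=512/205] → run C
t=10: vr[C=2048/793 D=15104/5371 H=512/205] → run H
t=11: vr[C=2048/793 D=15104/5371 H=768/205] → run C
t=12: vr[D=15104/5371 H=768/205] → run D
t=13: vr[D=117504/26855 H=768/205] → run H
t=14: vr[D=117504/26855 H=1024/205] → run D
t=15: vr[H=1024/205] → run H
t=16: vr[H=256/41] → run H
t=17: vr[H=1536/205] → run H
t=18: vr[H=1792/205] → run H
t=19: (idle)
t=20: (idle)
t=21: (idle)
t=22: (idle)
t=23: (idle)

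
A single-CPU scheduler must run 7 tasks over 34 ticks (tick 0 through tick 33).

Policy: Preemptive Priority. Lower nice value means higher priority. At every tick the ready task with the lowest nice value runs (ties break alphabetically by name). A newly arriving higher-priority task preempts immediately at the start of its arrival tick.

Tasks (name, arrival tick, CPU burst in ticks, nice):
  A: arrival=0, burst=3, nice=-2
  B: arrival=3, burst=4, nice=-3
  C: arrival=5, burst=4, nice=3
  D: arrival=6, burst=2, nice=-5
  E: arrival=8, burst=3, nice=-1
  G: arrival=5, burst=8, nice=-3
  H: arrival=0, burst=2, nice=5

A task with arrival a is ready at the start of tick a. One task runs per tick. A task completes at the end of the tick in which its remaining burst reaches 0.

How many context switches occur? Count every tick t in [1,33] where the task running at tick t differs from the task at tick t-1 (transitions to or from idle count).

context switches = 8

t=0: ready={A,H} → run A
t=1: ready={A,H} → run A
t=2: ready={A,H} → run A
t=3: ready={B,H} → run B
t=4: ready={B,H} → run B
t=5: ready={B,C,G,H} → run B
t=6: ready={B,C,D,G,H} → run D
t=7: ready={B,C,D,G,H} → run D
t=8: ready={B,C,E,G,H} → run B
t=9: ready={C,E,G,H} → run G
t=10: ready={C,E,G,H} → run G
t=11: ready={C,E,G,H} → run G
t=12: ready={C,E,G,H} → run G
t=13: ready={C,E,G,H} → run G
t=14: ready={C,E,G,H} → run G
t=15: ready={C,E,G,H} → run G
t=16: ready={C,E,G,H} → run G
t=17: ready={C,E,H} → run E
t=18: ready={C,E,H} → run E
t=19: ready={C,E,H} → run E
t=20: ready={C,H} → run C
t=21: ready={C,H} → run C
t=22: ready={C,H} → run C
t=23: ready={C,H} → run C
t=24: ready={H} → run H
t=25: ready={H} → run H
t=26: (idle)
t=27: (idle)
t=28: (idle)
t=29: (idle)
t=30: (idle)
t=31: (idle)
t=32: (idle)
t=33: (idle)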